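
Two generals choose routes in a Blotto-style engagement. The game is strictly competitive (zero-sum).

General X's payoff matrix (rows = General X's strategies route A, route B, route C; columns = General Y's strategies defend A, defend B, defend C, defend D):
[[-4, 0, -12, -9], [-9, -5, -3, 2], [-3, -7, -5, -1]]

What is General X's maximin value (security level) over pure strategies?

The worst-case payoff for each row is route A: -12, route B: -9, route C: -7.
The best of these is -7.

-7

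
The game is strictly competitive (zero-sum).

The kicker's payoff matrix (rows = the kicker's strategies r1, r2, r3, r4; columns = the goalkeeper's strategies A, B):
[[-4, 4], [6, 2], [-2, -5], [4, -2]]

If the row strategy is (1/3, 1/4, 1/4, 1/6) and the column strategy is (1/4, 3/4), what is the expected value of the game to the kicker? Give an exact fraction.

Against (1/4, 3/4), each row's expected payoff is r1: 2; r2: 3; r3: -17/4; r4: -1/2.
Taking the (1/3, 1/4, 1/4, 1/6)-weighted average: (1/3)·(2) + (1/4)·(3) + (1/4)·(-17/4) + (1/6)·(-1/2) = 13/48.

13/48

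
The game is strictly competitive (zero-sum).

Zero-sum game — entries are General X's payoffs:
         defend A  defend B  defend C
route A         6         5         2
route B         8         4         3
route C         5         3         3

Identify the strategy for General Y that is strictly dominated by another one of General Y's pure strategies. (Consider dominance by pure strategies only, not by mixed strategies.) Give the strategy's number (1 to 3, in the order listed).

General Y prefers columns that give General X less. Compare defend A with defend B: 5 < 6, 4 < 8, 3 < 5.
So defend B strictly dominates defend A for General Y; defend A is strictly dominated.

1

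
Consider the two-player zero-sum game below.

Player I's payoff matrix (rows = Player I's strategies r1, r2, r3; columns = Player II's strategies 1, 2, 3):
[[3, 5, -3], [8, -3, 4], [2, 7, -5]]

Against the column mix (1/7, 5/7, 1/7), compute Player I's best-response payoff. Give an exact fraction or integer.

r1: (3)·(1/7) + (5)·(5/7) + (-3)·(1/7) = 25/7.
r2: (8)·(1/7) + (-3)·(5/7) + (4)·(1/7) = -3/7.
r3: (2)·(1/7) + (7)·(5/7) + (-5)·(1/7) = 32/7.
The best pure response is r3 with expected payoff 32/7.

32/7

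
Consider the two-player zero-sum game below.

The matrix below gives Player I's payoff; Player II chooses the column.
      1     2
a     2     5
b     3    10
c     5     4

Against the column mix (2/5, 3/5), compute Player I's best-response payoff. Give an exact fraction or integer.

36/5

a: (2)·(2/5) + (5)·(3/5) = 19/5.
b: (3)·(2/5) + (10)·(3/5) = 36/5.
c: (5)·(2/5) + (4)·(3/5) = 22/5.
The best pure response is b with expected payoff 36/5.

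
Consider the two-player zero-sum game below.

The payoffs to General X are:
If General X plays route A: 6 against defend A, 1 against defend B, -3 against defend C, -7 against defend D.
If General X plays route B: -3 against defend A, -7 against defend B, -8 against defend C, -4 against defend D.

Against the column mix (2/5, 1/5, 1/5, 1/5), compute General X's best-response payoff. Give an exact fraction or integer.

route A: (6)·(2/5) + (1)·(1/5) + (-3)·(1/5) + (-7)·(1/5) = 3/5.
route B: (-3)·(2/5) + (-7)·(1/5) + (-8)·(1/5) + (-4)·(1/5) = -5.
The best pure response is route A with expected payoff 3/5.

3/5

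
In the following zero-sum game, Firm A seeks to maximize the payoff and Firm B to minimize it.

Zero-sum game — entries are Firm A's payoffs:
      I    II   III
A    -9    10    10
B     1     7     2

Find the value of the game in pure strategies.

Row minima: -9, 1 → Firm A's maximin is 1.
Column maxima: 1, 10, 10 → Firm B's minimax is 1.
They coincide at (B, I), so the value is 1.

1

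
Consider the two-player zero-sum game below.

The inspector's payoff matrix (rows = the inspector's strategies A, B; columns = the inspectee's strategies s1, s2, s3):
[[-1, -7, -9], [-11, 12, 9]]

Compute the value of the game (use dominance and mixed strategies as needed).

Column s2 is strictly dominated by s3 for the inspectee (it gives the inspector more in every row).
The remaining 2×2 game on (A, B) × (s1, s3) has no saddle point. Let the inspector play A with probability p; indifference gives −p − 11(1−p) = −9p + 9(1−p), so p = 5/7.
Similarly the inspectee's optimal q on s1 is 9/14, and the value is -1·(9/14) + (-9)·(5/14) = -27/7.

-27/7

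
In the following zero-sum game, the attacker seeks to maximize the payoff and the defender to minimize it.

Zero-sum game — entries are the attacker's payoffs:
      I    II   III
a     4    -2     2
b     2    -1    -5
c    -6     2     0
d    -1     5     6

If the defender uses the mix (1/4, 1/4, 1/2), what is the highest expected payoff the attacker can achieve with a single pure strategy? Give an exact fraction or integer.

a: (4)·(1/4) + (-2)·(1/4) + (2)·(1/2) = 3/2.
b: (2)·(1/4) + (-1)·(1/4) + (-5)·(1/2) = -9/4.
c: (-6)·(1/4) + (2)·(1/4) + (0)·(1/2) = -1.
d: (-1)·(1/4) + (5)·(1/4) + (6)·(1/2) = 4.
The best pure response is d with expected payoff 4.

4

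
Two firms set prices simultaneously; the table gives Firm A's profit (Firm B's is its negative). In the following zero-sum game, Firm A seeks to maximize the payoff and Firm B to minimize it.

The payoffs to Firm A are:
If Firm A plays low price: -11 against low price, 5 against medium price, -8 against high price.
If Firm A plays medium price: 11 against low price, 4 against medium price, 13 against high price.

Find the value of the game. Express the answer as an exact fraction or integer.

99/23

Column high price is strictly dominated by low price for Firm B (it gives Firm A more in every row).
The remaining 2×2 game on (low price, medium price) × (low price, medium price) has no saddle point. Let Firm A play low price with probability p; indifference gives −11p + 11(1−p) = 5p + 4(1−p), so p = 7/23.
Similarly Firm B's optimal q on low price is 1/23, and the value is -11·(1/23) + (5)·(22/23) = 99/23.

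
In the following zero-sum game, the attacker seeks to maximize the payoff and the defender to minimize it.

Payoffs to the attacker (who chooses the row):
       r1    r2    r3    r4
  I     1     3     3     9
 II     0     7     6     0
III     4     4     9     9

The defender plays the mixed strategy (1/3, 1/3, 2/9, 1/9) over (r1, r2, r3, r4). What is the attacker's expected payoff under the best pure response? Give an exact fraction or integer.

I: (1)·(1/3) + (3)·(1/3) + (3)·(2/9) + (9)·(1/9) = 3.
II: (0)·(1/3) + (7)·(1/3) + (6)·(2/9) + (0)·(1/9) = 11/3.
III: (4)·(1/3) + (4)·(1/3) + (9)·(2/9) + (9)·(1/9) = 17/3.
The best pure response is III with expected payoff 17/3.

17/3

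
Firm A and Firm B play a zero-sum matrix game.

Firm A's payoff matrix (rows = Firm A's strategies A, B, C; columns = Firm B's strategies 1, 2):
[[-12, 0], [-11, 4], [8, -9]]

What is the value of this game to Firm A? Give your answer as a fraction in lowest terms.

-67/32

Row A is strictly dominated by row B, so Firm A never plays it.
The remaining 2×2 game on (B, C) × (1, 2) has no saddle point. Let Firm A play B with probability p; indifference gives −11p + 8(1−p) = 4p − 9(1−p), so p = 17/32.
Similarly Firm B's optimal q on 1 is 13/32, and the value is -11·(13/32) + (4)·(19/32) = -67/32.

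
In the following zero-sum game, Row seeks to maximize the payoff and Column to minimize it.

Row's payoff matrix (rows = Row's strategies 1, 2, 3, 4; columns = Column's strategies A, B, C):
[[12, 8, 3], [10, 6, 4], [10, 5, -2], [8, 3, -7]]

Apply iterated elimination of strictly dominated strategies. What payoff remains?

Column B is strictly dominated by C for Column (3<8, 4<6, -2<5, -7<3); eliminate B.
Row 4 is strictly dominated by row 1 (12>8, 3>-7); eliminate 4.
Column A is strictly dominated by C for Column (3<12, 4<10, -2<10); eliminate A.
Row 3 is strictly dominated by row 1 (3>-2); eliminate 3.
Row 1 is strictly dominated by row 2 (4>3); eliminate 1.
Only (2, C) remains, with payoff 4.

4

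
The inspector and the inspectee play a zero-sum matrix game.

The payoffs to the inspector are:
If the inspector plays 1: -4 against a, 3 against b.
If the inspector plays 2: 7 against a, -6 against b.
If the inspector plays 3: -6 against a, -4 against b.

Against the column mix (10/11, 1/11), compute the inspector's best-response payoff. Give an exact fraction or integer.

64/11

1: (-4)·(10/11) + (3)·(1/11) = -37/11.
2: (7)·(10/11) + (-6)·(1/11) = 64/11.
3: (-6)·(10/11) + (-4)·(1/11) = -64/11.
The best pure response is 2 with expected payoff 64/11.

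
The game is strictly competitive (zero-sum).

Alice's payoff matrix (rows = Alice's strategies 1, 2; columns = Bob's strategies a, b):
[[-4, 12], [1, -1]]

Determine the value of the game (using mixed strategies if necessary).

Row minima are -4 and -1, so Alice's maximin is -1; column maxima are 1 and 12, so Bob's minimax is 1. These differ, so the equilibrium is in mixed strategies.
Let Alice play 1 with probability p. Bob is indifferent when −4p + (1−p) = 12p − (1−p), giving p = 1/9.
Let Bob play a with probability q. Alice is indifferent when −4q + 12(1−q) = q − (1−q), giving q = 13/18.
The value is -4·(13/18) + (12)·(5/18) = 4/9.

4/9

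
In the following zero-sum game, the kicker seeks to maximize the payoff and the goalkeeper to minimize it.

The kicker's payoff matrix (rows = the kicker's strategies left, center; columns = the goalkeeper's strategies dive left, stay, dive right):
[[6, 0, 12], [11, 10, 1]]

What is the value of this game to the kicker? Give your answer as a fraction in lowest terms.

Column dive left is strictly dominated by stay for the goalkeeper (it gives the kicker more in every row).
The remaining 2×2 game on (left, center) × (stay, dive right) has no saddle point. Let the kicker play left with probability p; indifference gives 10(1−p) = 12p + (1−p), so p = 3/7.
Similarly the goalkeeper's optimal q on stay is 11/21, and the value is 0·(11/21) + (12)·(10/21) = 40/7.

40/7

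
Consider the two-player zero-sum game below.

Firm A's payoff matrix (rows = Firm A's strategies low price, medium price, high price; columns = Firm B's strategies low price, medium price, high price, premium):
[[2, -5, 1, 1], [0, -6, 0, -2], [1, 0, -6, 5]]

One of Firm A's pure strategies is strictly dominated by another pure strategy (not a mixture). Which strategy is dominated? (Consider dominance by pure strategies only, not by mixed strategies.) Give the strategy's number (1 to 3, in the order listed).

2

Compare medium price with low price: 2 > 0, -5 > -6, 1 > 0, 1 > -2.
So low price strictly dominates medium price for Firm A; medium price is strictly dominated.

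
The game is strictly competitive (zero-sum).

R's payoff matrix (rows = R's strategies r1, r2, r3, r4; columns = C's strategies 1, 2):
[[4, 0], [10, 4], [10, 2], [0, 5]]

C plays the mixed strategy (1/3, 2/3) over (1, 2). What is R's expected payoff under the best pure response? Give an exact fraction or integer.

6

r1: (4)·(1/3) + (0)·(2/3) = 4/3.
r2: (10)·(1/3) + (4)·(2/3) = 6.
r3: (10)·(1/3) + (2)·(2/3) = 14/3.
r4: (0)·(1/3) + (5)·(2/3) = 10/3.
The best pure response is r2 with expected payoff 6.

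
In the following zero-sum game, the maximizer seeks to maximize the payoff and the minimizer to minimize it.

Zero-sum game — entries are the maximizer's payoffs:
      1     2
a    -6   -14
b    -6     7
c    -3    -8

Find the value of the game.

-23/6

Row a is strictly dominated by row c, so the maximizer never plays it.
The remaining 2×2 game on (b, c) × (1, 2) has no saddle point. Let the maximizer play b with probability p; indifference gives −6p − 3(1−p) = 7p − 8(1−p), so p = 5/18.
Similarly the minimizer's optimal q on 1 is 5/6, and the value is -6·(5/6) + (7)·(1/6) = -23/6.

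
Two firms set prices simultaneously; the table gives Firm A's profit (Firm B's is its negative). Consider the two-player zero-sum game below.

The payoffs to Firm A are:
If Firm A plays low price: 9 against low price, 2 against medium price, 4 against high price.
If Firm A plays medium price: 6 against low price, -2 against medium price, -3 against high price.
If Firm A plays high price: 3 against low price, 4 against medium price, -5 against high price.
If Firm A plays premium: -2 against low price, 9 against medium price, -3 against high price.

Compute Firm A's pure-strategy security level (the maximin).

The worst-case payoff for each row is low price: 2, medium price: -3, high price: -5, premium: -3.
The best of these is 2.

2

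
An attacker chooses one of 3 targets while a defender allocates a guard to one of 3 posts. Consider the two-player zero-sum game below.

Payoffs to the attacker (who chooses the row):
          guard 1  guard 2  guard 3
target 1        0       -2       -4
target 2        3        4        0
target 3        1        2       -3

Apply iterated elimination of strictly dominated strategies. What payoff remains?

Row target 3 is strictly dominated by row target 2 (3>1, 4>2, 0>-3); eliminate target 3.
Row target 1 is strictly dominated by row target 2 (3>0, 4>-2, 0>-4); eliminate target 1.
Column guard 2 is strictly dominated by guard 1 for the defender (3<4); eliminate guard 2.
Column guard 1 is strictly dominated by guard 3 for the defender (0<3); eliminate guard 1.
Only (target 2, guard 3) remains, with payoff 0.

0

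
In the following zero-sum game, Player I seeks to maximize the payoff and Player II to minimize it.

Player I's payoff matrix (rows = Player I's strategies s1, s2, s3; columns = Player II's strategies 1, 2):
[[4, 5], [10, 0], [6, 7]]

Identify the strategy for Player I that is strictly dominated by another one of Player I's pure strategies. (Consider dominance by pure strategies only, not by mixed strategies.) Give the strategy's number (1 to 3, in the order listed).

Compare s1 with s3: 6 > 4, 7 > 5.
So s3 strictly dominates s1 for Player I; s1 is strictly dominated.

1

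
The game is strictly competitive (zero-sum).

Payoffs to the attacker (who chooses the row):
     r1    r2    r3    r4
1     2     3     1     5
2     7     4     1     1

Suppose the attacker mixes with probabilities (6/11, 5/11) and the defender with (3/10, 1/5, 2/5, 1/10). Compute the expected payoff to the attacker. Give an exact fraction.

148/55

Against (3/10, 1/5, 2/5, 1/10), each row's expected payoff is 1: 21/10; 2: 17/5.
Taking the (6/11, 5/11)-weighted average: (6/11)·(21/10) + (5/11)·(17/5) = 148/55.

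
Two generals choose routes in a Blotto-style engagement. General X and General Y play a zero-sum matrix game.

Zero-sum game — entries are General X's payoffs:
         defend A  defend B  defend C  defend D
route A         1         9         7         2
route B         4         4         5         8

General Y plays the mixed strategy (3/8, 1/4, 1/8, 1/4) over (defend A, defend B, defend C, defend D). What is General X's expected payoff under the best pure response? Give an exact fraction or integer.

route A: (1)·(3/8) + (9)·(1/4) + (7)·(1/8) + (2)·(1/4) = 4.
route B: (4)·(3/8) + (4)·(1/4) + (5)·(1/8) + (8)·(1/4) = 41/8.
The best pure response is route B with expected payoff 41/8.

41/8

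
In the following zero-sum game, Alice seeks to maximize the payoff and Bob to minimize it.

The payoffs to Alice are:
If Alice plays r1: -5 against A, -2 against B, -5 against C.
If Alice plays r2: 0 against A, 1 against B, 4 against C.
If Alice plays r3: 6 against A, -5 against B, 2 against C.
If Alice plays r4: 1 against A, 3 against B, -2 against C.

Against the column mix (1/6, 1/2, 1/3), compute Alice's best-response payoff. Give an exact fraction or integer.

11/6

r1: (-5)·(1/6) + (-2)·(1/2) + (-5)·(1/3) = -7/2.
r2: (0)·(1/6) + (1)·(1/2) + (4)·(1/3) = 11/6.
r3: (6)·(1/6) + (-5)·(1/2) + (2)·(1/3) = -5/6.
r4: (1)·(1/6) + (3)·(1/2) + (-2)·(1/3) = 1.
The best pure response is r2 with expected payoff 11/6.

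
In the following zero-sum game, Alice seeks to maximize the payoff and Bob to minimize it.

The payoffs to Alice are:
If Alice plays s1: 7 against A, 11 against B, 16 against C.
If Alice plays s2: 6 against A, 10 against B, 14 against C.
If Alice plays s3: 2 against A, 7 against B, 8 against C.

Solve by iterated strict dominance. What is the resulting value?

Row s3 is strictly dominated by row s1 (7>2, 11>7, 16>8); eliminate s3.
Row s2 is strictly dominated by row s1 (7>6, 11>10, 16>14); eliminate s2.
Column B is strictly dominated by A for Bob (7<11); eliminate B.
Column C is strictly dominated by A for Bob (7<16); eliminate C.
Only (s1, A) remains, with payoff 7.

7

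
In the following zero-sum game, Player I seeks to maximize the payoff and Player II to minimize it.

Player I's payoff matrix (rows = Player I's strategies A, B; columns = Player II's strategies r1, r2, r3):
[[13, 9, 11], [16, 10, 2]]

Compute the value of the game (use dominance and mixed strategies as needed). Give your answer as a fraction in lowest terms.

Column r1 is strictly dominated by r2 for Player II (it gives Player I more in every row).
The remaining 2×2 game on (A, B) × (r2, r3) has no saddle point. Let Player I play A with probability p; indifference gives 9p + 10(1−p) = 11p + 2(1−p), so p = 4/5.
Similarly Player II's optimal q on r2 is 9/10, and the value is 9·(9/10) + (11)·(1/10) = 46/5.

46/5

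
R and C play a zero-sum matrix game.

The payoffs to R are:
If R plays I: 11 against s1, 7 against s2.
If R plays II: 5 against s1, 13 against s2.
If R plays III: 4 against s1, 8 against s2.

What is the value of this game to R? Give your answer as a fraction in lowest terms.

Row III is strictly dominated by row II, so R never plays it.
The remaining 2×2 game on (I, II) × (s1, s2) has no saddle point. Let R play I with probability p; indifference gives 11p + 5(1−p) = 7p + 13(1−p), so p = 2/3.
Similarly C's optimal q on s1 is 1/2, and the value is 11·(1/2) + (7)·(1/2) = 9.

9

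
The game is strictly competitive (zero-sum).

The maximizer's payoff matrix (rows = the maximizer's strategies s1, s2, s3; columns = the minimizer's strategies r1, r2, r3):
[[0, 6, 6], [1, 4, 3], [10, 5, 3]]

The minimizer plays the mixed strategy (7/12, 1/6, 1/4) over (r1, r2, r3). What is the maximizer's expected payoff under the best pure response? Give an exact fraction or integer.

89/12

s1: (0)·(7/12) + (6)·(1/6) + (6)·(1/4) = 5/2.
s2: (1)·(7/12) + (4)·(1/6) + (3)·(1/4) = 2.
s3: (10)·(7/12) + (5)·(1/6) + (3)·(1/4) = 89/12.
The best pure response is s3 with expected payoff 89/12.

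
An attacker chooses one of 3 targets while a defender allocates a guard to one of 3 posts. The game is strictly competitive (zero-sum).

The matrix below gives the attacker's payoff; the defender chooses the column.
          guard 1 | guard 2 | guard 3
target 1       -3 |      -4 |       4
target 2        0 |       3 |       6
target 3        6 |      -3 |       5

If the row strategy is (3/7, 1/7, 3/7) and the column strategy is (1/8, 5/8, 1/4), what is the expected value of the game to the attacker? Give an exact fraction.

Against (1/8, 5/8, 1/4), each row's expected payoff is target 1: -15/8; target 2: 27/8; target 3: 1/8.
Taking the (3/7, 1/7, 3/7)-weighted average: (3/7)·(-15/8) + (1/7)·(27/8) + (3/7)·(1/8) = -15/56.

-15/56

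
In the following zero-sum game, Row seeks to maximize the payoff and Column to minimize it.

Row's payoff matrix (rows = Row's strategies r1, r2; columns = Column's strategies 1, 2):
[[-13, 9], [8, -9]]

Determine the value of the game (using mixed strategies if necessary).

-15/13

Row minima are -13 and -9, so Row's maximin is -9; column maxima are 8 and 9, so Column's minimax is 8. These differ, so the equilibrium is in mixed strategies.
Let Row play r1 with probability p. Column is indifferent when −13p + 8(1−p) = 9p − 9(1−p), giving p = 17/39.
Let Column play 1 with probability q. Row is indifferent when −13q + 9(1−q) = 8q − 9(1−q), giving q = 6/13.
The value is -13·(6/13) + (9)·(7/13) = -15/13.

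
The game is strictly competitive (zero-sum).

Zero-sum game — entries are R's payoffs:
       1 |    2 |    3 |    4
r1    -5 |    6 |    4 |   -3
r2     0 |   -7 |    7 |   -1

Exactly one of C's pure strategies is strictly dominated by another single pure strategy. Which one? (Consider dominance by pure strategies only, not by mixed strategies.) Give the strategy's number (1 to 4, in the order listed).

C prefers columns that give R less. Compare 3 with 1: -5 < 4, 0 < 7.
So 1 strictly dominates 3 for C; 3 is strictly dominated.

3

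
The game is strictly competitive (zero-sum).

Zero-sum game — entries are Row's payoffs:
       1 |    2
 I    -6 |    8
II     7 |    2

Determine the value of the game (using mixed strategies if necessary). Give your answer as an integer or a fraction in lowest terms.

Row minima are -6 and 2, so Row's maximin is 2; column maxima are 7 and 8, so Column's minimax is 7. These differ, so the equilibrium is in mixed strategies.
Let Row play I with probability p. Column is indifferent when −6p + 7(1−p) = 8p + 2(1−p), giving p = 5/19.
Let Column play 1 with probability q. Row is indifferent when −6q + 8(1−q) = 7q + 2(1−q), giving q = 6/19.
The value is -6·(6/19) + (8)·(13/19) = 68/19.

68/19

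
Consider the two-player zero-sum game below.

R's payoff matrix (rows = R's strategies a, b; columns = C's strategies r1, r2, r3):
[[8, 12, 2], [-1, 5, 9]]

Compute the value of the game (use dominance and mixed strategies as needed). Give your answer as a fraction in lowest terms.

Column r2 is strictly dominated by r1 for C (it gives R more in every row).
The remaining 2×2 game on (a, b) × (r1, r3) has no saddle point. Let R play a with probability p; indifference gives 8p − (1−p) = 2p + 9(1−p), so p = 5/8.
Similarly C's optimal q on r1 is 7/16, and the value is 8·(7/16) + (2)·(9/16) = 37/8.

37/8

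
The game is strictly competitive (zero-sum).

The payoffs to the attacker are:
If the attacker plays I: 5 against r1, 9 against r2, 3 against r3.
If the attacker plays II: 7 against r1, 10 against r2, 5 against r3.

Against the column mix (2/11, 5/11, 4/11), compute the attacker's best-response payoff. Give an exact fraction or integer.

84/11

I: (5)·(2/11) + (9)·(5/11) + (3)·(4/11) = 67/11.
II: (7)·(2/11) + (10)·(5/11) + (5)·(4/11) = 84/11.
The best pure response is II with expected payoff 84/11.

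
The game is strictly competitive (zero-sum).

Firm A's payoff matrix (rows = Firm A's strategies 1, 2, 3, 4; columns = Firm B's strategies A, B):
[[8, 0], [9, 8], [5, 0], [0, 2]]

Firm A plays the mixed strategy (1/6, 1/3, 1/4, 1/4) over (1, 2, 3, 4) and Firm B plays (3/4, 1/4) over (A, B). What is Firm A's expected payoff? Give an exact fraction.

Against (3/4, 1/4), each row's expected payoff is 1: 6; 2: 35/4; 3: 15/4; 4: 1/2.
Taking the (1/6, 1/3, 1/4, 1/4)-weighted average: (1/6)·(6) + (1/3)·(35/4) + (1/4)·(15/4) + (1/4)·(1/2) = 239/48.

239/48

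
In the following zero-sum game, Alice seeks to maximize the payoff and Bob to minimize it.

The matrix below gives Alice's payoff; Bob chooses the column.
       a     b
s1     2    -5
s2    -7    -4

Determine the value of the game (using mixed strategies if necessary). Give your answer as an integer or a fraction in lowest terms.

Row minima are -5 and -7, so Alice's maximin is -5; column maxima are 2 and -4, so Bob's minimax is -4. These differ, so the equilibrium is in mixed strategies.
Let Alice play s1 with probability p. Bob is indifferent when 2p − 7(1−p) = −5p − 4(1−p), giving p = 3/10.
Let Bob play a with probability q. Alice is indifferent when 2q − 5(1−q) = −7q − 4(1−q), giving q = 1/10.
The value is 2·(1/10) + (-5)·(9/10) = -43/10.

-43/10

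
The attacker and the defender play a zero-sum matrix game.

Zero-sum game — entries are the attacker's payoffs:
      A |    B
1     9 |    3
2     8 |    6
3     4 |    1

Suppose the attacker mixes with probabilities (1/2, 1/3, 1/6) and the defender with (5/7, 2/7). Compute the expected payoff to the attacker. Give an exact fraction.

Against (5/7, 2/7), each row's expected payoff is 1: 51/7; 2: 52/7; 3: 22/7.
Taking the (1/2, 1/3, 1/6)-weighted average: (1/2)·(51/7) + (1/3)·(52/7) + (1/6)·(22/7) = 93/14.

93/14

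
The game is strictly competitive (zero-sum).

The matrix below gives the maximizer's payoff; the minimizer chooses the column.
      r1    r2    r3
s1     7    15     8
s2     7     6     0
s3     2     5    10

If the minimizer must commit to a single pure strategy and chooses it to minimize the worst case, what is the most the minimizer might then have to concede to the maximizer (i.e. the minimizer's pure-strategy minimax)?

7

The worst case (largest entry) in each column is r1: 7, r2: 15, r3: 10.
The best (smallest) of these is 7.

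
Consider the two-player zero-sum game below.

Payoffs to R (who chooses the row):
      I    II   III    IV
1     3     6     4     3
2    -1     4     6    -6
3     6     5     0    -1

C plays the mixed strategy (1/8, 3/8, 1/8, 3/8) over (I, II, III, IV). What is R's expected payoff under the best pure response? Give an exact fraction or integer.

17/4

1: (3)·(1/8) + (6)·(3/8) + (4)·(1/8) + (3)·(3/8) = 17/4.
2: (-1)·(1/8) + (4)·(3/8) + (6)·(1/8) + (-6)·(3/8) = -1/8.
3: (6)·(1/8) + (5)·(3/8) + (0)·(1/8) + (-1)·(3/8) = 9/4.
The best pure response is 1 with expected payoff 17/4.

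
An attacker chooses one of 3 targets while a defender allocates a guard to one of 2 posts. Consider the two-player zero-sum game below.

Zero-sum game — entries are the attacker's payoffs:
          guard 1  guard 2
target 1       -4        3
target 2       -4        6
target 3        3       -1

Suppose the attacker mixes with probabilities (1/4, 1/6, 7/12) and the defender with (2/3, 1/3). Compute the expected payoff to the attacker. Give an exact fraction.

Against (2/3, 1/3), each row's expected payoff is target 1: -5/3; target 2: -2/3; target 3: 5/3.
Taking the (1/4, 1/6, 7/12)-weighted average: (1/4)·(-5/3) + (1/6)·(-2/3) + (7/12)·(5/3) = 4/9.

4/9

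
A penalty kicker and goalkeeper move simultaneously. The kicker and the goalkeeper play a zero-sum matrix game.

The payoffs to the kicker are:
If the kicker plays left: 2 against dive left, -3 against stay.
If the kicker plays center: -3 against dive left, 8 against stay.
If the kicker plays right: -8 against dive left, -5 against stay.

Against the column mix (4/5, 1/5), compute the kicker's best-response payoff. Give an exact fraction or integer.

left: (2)·(4/5) + (-3)·(1/5) = 1.
center: (-3)·(4/5) + (8)·(1/5) = -4/5.
right: (-8)·(4/5) + (-5)·(1/5) = -37/5.
The best pure response is left with expected payoff 1.

1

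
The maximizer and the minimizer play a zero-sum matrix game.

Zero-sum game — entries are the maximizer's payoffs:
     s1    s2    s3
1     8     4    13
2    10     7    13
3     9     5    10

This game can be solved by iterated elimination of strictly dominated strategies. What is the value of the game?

Row 3 is strictly dominated by row 2 (10>9, 7>5, 13>10); eliminate 3.
Column s1 is strictly dominated by s2 for the minimizer (4<8, 7<10); eliminate s1.
Column s3 is strictly dominated by s2 for the minimizer (4<13, 7<13); eliminate s3.
Row 1 is strictly dominated by row 2 (7>4); eliminate 1.
Only (2, s2) remains, with payoff 7.

7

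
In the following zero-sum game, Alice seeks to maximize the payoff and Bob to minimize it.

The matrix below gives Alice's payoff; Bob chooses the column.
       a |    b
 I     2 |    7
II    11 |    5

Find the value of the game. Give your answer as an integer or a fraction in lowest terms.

67/11

Row minima are 2 and 5, so Alice's maximin is 5; column maxima are 11 and 7, so Bob's minimax is 7. These differ, so the equilibrium is in mixed strategies.
Let Alice play I with probability p. Bob is indifferent when 2p + 11(1−p) = 7p + 5(1−p), giving p = 6/11.
Let Bob play a with probability q. Alice is indifferent when 2q + 7(1−q) = 11q + 5(1−q), giving q = 2/11.
The value is 2·(2/11) + (7)·(9/11) = 67/11.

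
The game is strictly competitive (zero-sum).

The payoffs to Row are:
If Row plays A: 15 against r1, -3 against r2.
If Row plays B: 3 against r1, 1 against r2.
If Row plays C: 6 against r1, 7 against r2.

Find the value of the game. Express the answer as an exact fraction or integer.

123/19

Row B is strictly dominated by row C, so Row never plays it.
The remaining 2×2 game on (A, C) × (r1, r2) has no saddle point. Let Row play A with probability p; indifference gives 15p + 6(1−p) = −3p + 7(1−p), so p = 1/19.
Similarly Column's optimal q on r1 is 10/19, and the value is 15·(10/19) + (-3)·(9/19) = 123/19.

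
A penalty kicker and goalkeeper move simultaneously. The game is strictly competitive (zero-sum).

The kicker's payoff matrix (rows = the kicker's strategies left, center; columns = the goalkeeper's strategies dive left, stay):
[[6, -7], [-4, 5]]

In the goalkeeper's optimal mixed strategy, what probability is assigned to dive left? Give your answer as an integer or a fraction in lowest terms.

Row minima are -7 and -4, so the kicker's maximin is -4; column maxima are 6 and 5, so the goalkeeper's minimax is 5. These differ, so the equilibrium is in mixed strategies.
Let the goalkeeper play dive left with probability q. The kicker is indifferent when 6q − 7(1−q) = −4q + 5(1−q), giving q = 6/11.

6/11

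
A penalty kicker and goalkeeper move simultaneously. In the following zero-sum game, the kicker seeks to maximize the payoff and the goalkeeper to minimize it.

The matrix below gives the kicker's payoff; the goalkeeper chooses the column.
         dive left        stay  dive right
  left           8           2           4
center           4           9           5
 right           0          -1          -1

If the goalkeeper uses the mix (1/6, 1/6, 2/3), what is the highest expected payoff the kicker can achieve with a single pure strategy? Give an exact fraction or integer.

11/2

left: (8)·(1/6) + (2)·(1/6) + (4)·(2/3) = 13/3.
center: (4)·(1/6) + (9)·(1/6) + (5)·(2/3) = 11/2.
right: (0)·(1/6) + (-1)·(1/6) + (-1)·(2/3) = -5/6.
The best pure response is center with expected payoff 11/2.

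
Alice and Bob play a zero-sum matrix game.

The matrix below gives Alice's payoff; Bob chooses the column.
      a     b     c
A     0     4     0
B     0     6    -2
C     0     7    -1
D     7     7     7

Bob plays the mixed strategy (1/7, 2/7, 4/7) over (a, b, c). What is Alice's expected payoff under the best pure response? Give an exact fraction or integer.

A: (0)·(1/7) + (4)·(2/7) + (0)·(4/7) = 8/7.
B: (0)·(1/7) + (6)·(2/7) + (-2)·(4/7) = 4/7.
C: (0)·(1/7) + (7)·(2/7) + (-1)·(4/7) = 10/7.
D: (7)·(1/7) + (7)·(2/7) + (7)·(4/7) = 7.
The best pure response is D with expected payoff 7.

7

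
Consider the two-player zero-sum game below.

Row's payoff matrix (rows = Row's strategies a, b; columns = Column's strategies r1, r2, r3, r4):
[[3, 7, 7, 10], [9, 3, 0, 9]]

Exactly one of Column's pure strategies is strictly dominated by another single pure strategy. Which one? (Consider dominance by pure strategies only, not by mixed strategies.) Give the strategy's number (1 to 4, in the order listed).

4

Column prefers columns that give Row less. Compare r4 with r2: 7 < 10, 3 < 9.
So r2 strictly dominates r4 for Column; r4 is strictly dominated.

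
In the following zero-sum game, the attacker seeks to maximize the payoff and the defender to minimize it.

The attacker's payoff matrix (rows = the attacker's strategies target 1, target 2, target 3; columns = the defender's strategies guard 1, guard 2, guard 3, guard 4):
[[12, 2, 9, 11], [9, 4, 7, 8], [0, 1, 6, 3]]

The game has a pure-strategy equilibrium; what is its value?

4

Row minima: 2, 4, 0 → the attacker's maximin is 4.
Column maxima: 12, 4, 9, 11 → the defender's minimax is 4.
They coincide at (target 2, guard 2), so the value is 4.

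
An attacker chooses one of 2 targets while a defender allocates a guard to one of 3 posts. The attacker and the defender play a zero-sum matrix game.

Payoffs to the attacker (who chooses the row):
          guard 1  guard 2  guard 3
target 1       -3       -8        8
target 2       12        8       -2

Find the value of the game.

24/13

Column guard 1 is strictly dominated by guard 2 for the defender (it gives the attacker more in every row).
The remaining 2×2 game on (target 1, target 2) × (guard 2, guard 3) has no saddle point. Let the attacker play target 1 with probability p; indifference gives −8p + 8(1−p) = 8p − 2(1−p), so p = 5/13.
Similarly the defender's optimal q on guard 2 is 5/13, and the value is -8·(5/13) + (8)·(8/13) = 24/13.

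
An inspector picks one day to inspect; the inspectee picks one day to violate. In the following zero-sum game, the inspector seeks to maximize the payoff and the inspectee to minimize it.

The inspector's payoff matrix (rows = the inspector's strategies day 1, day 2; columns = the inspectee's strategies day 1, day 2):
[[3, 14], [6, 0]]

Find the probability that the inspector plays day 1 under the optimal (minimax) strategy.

6/17

Row minima are 3 and 0, so the inspector's maximin is 3; column maxima are 6 and 14, so the inspectee's minimax is 6. These differ, so the equilibrium is in mixed strategies.
Let the inspector play day 1 with probability p. The inspectee is indifferent when 3p + 6(1−p) = 14p, giving p = 6/17.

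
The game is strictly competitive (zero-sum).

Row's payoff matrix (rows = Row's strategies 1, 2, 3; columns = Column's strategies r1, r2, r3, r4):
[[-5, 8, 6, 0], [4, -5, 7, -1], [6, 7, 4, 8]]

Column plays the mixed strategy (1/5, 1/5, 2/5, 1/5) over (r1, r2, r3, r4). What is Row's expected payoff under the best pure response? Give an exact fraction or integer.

1: (-5)·(1/5) + (8)·(1/5) + (6)·(2/5) + (0)·(1/5) = 3.
2: (4)·(1/5) + (-5)·(1/5) + (7)·(2/5) + (-1)·(1/5) = 12/5.
3: (6)·(1/5) + (7)·(1/5) + (4)·(2/5) + (8)·(1/5) = 29/5.
The best pure response is 3 with expected payoff 29/5.

29/5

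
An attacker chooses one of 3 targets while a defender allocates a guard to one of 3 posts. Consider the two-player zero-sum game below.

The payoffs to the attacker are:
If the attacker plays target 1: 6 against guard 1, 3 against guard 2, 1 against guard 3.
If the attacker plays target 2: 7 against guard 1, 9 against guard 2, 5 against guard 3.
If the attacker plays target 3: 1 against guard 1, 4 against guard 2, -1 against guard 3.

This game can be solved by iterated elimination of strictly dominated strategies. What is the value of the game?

Column guard 1 is strictly dominated by guard 3 for the defender (1<6, 5<7, -1<1); eliminate guard 1.
Column guard 2 is strictly dominated by guard 3 for the defender (1<3, 5<9, -1<4); eliminate guard 2.
Row target 3 is strictly dominated by row target 1 (1>-1); eliminate target 3.
Row target 1 is strictly dominated by row target 2 (5>1); eliminate target 1.
Only (target 2, guard 3) remains, with payoff 5.

5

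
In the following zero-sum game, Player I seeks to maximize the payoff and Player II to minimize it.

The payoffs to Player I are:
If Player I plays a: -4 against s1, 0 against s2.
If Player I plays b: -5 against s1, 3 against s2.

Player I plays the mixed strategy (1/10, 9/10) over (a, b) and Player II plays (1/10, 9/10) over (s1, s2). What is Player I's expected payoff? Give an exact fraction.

Against (1/10, 9/10), each row's expected payoff is a: -2/5; b: 11/5.
Taking the (1/10, 9/10)-weighted average: (1/10)·(-2/5) + (9/10)·(11/5) = 97/50.

97/50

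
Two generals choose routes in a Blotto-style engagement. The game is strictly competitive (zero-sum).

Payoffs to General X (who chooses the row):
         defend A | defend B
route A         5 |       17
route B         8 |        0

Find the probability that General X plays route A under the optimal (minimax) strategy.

Row minima are 5 and 0, so General X's maximin is 5; column maxima are 8 and 17, so General Y's minimax is 8. These differ, so the equilibrium is in mixed strategies.
Let General X play route A with probability p. General Y is indifferent when 5p + 8(1−p) = 17p, giving p = 2/5.

2/5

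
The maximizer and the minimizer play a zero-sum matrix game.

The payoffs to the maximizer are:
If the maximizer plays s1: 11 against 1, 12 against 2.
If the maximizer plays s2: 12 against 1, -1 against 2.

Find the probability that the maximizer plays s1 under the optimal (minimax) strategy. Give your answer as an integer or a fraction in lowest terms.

13/14

Row minima are 11 and -1, so the maximizer's maximin is 11; column maxima are 12 and 12, so the minimizer's minimax is 12. These differ, so the equilibrium is in mixed strategies.
Let the maximizer play s1 with probability p. The minimizer is indifferent when 11p + 12(1−p) = 12p − (1−p), giving p = 13/14.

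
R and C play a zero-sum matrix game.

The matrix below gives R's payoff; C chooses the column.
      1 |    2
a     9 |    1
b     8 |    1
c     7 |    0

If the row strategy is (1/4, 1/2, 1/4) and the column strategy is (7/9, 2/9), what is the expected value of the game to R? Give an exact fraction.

115/18

Against (7/9, 2/9), each row's expected payoff is a: 65/9; b: 58/9; c: 49/9.
Taking the (1/4, 1/2, 1/4)-weighted average: (1/4)·(65/9) + (1/2)·(58/9) + (1/4)·(49/9) = 115/18.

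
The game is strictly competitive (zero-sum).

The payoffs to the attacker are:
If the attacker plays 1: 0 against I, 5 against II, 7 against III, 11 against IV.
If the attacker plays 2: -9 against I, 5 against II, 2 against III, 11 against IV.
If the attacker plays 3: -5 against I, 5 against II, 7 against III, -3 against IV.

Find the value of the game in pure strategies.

Row minima: 0, -9, -5 → the attacker's maximin is 0.
Column maxima: 0, 5, 7, 11 → the defender's minimax is 0.
They coincide at (1, I), so the value is 0.

0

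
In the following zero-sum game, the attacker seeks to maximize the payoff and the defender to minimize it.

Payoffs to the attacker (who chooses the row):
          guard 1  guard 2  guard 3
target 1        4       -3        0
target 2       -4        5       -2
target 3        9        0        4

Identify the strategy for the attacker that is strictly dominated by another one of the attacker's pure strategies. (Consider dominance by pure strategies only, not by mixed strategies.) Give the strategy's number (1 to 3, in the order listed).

1

Compare target 1 with target 3: 9 > 4, 0 > -3, 4 > 0.
So target 3 strictly dominates target 1 for the attacker; target 1 is strictly dominated.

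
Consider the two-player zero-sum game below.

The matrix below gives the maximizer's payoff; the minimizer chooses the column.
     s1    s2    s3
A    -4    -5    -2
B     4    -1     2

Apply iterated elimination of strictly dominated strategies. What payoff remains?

-1

Row A is strictly dominated by row B (4>-4, -1>-5, 2>-2); eliminate A.
Column s1 is strictly dominated by s2 for the minimizer (-1<4); eliminate s1.
Column s3 is strictly dominated by s2 for the minimizer (-1<2); eliminate s3.
Only (B, s2) remains, with payoff -1.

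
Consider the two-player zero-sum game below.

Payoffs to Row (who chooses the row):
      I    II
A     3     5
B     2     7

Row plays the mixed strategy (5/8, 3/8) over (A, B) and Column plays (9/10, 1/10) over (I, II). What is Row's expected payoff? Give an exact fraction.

Against (9/10, 1/10), each row's expected payoff is A: 16/5; B: 5/2.
Taking the (5/8, 3/8)-weighted average: (5/8)·(16/5) + (3/8)·(5/2) = 47/16.

47/16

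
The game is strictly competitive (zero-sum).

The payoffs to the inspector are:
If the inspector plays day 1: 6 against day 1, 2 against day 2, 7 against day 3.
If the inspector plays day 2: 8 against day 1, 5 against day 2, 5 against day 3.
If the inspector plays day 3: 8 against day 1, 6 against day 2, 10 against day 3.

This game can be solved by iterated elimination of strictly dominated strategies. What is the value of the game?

Row day 1 is strictly dominated by row day 3 (8>6, 6>2, 10>7); eliminate day 1.
Column day 1 is strictly dominated by day 2 for the inspectee (5<8, 6<8); eliminate day 1.
Row day 2 is strictly dominated by row day 3 (6>5, 10>5); eliminate day 2.
Column day 3 is strictly dominated by day 2 for the inspectee (6<10); eliminate day 3.
Only (day 3, day 2) remains, with payoff 6.

6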